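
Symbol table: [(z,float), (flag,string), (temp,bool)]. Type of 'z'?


Lookup 'z' → type float


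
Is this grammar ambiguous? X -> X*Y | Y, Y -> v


precedence layered via separate nonterminal Y: deterministic
Unambiguous


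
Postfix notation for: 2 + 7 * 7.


* has higher precedence, evaluate 7*7 first
Postfix: 2 7 7 * +


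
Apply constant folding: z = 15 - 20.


15 - 20 = -5 at compile time
Optimized: z = -5


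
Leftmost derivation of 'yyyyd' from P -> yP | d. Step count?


Derivation: P => yP => yyP => yyyP => yyyyP => yyyyd
Steps: 5


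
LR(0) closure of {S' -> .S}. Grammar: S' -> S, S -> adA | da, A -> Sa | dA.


Start: S' -> .S
For each item with dot before a nonterminal B, add B -> .γ for every B-production
Closure: [S' -> .S, S -> .adA, S -> .da]


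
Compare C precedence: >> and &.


'>>' is shift (level 8); '&' is bitwise AND (level 5)
Higher level binds tighter
'>>' has higher precedence than '&'


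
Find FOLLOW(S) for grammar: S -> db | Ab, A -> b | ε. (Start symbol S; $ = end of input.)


$ ∈ FOLLOW(S). For each A -> αBβ: add FIRST(β)\{ε} to FOLLOW(B); if β nullable, add FOLLOW(A).
FOLLOW(S) = {$}


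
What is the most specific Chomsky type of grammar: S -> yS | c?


Right-linear: every RHS is a terminal or a terminal followed by one nonterminal
Classification: Type 3 (Regular)


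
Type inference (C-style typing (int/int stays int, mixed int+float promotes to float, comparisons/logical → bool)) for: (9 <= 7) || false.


Operand types: bool || bool
Rule: logical operators take bool operands and yield bool
Result type: bool


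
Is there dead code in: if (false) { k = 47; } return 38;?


condition is constant false, so the whole block is unreachable
Dead: 'if (false) { k = 47; }'


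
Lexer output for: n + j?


Scan left to right, longest-match per lexeme
Tokens: ID(n), OP(+), ID(j)


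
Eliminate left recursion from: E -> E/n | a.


Left-recursive alternatives: E/n; non-recursive: a
Introduce E': E -> aE', E' -> /nE' | ε


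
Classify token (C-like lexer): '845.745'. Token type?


Pattern: digits with a decimal point
Type: FLOAT_LITERAL


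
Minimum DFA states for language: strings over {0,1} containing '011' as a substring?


KMP-style automaton: 3 progress states + 1 absorbing accept = 4
Minimal DFA: 4 states


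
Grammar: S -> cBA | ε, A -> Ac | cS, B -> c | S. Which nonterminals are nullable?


A nonterminal is nullable iff some alternative derives ε (directly, or every symbol in it is nullable)
Nullable: {B, S}


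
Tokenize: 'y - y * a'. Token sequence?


Scan left to right, longest-match per lexeme
Tokens: ID(y), OP(-), ID(y), OP(*), ID(a)


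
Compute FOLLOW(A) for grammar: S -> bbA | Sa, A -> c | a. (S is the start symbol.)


$ ∈ FOLLOW(S). For each A -> αBβ: add FIRST(β)\{ε} to FOLLOW(B); if β nullable, add FOLLOW(A).
FOLLOW(A) = {$, a}


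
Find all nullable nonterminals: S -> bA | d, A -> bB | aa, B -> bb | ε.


A nonterminal is nullable iff some alternative derives ε (directly, or every symbol in it is nullable)
Nullable: {B}


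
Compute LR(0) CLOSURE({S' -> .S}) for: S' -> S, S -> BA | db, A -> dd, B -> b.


Start: S' -> .S
For each item with dot before a nonterminal B, add B -> .γ for every B-production
Closure: [S' -> .S, S -> .BA, S -> .db, B -> .b]


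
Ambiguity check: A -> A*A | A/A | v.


'v*v/v' has two parse trees (no precedence encoded between * and /)
Ambiguous


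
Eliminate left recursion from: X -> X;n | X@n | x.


Left-recursive alternatives: X;n, X@n; non-recursive: x
Introduce X': X -> xX', X' -> ;nX' | @nX' | ε


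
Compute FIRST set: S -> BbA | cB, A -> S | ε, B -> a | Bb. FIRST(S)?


Per alternative of S: FIRST(BbA) = {a}; FIRST(cB) = {c}
FIRST(S) = {a, c}


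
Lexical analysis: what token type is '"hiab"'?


Pattern: double-quoted sequence
Type: STRING_LITERAL


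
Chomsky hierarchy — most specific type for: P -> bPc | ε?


Single nonterminal LHS, but b^n c^n is not regular
Classification: Type 2 (Context-Free)


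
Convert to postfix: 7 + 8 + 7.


Left to right (same or higher precedence on left)
Postfix: 7 8 + 7 +


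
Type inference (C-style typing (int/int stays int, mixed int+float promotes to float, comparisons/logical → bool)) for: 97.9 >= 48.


Operand types: float >= int
Rule: comparison yields bool
Result type: bool


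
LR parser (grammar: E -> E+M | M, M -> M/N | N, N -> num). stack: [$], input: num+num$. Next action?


no handle on stack; shift 'num'
Action: shift


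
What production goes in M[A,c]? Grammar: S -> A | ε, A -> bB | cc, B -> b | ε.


For [A, c]: 'c' ∈ FIRST(cc)
Entry: A -> cc


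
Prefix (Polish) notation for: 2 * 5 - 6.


left-to-right (same/higher precedence on left): tree is (- (* 2 5) 6)
Prefix: - * 2 5 6


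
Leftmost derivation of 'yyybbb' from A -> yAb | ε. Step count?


Derivation: A => yAb => yyAbb => yyyAbbb => yyybbb
Steps: 4


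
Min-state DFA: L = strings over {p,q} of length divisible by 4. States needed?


Track length mod 4: states 0..3, accept at 0
Minimal DFA: 4 states


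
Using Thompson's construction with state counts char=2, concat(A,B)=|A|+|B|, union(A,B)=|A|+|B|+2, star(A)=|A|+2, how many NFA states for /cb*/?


Syntax tree has 2 char leaf(s), 0 union(s), 1 star(s)
chars contribute 2×2 = 4; each union adds +2; each star adds +2
Total: 4 + 0 + 2 = 6 states


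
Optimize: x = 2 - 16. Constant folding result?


2 - 16 = -14 at compile time
Optimized: x = -14


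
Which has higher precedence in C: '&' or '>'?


'>' is relational (level 7); '&' is bitwise AND (level 5)
Higher level binds tighter
'>' has higher precedence than '&'


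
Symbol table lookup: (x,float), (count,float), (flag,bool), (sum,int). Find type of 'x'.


Lookup 'x' → type float


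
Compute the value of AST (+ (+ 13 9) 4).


Evaluate inner: (+ 13 9) = 22
Evaluate root: (+ 22 4) = 26
Result: 26


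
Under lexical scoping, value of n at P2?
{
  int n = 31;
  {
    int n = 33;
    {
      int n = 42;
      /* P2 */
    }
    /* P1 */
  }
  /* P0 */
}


n declared in the same block as P2
n = 42


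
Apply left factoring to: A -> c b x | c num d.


Common prefix: 'c'
Factored: A -> c A', A' -> b x | num d


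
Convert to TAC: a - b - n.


Break into single-operator statements:
t1 = a - b
t2 = t1 - n


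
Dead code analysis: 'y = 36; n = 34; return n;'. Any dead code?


y is assigned but never read
Dead: 'y = 36'


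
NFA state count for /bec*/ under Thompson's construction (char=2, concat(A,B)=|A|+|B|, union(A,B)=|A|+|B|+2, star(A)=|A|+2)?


Syntax tree has 3 char leaf(s), 0 union(s), 1 star(s)
chars contribute 3×2 = 6; each union adds +2; each star adds +2
Total: 6 + 0 + 2 = 8 states


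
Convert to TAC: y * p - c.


Break into single-operator statements:
t1 = y * p
t2 = t1 - c


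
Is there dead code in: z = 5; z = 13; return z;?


first assignment to z is overwritten before any read
Dead: 'z = 5'


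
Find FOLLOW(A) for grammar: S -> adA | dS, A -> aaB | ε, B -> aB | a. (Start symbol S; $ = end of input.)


$ ∈ FOLLOW(S). For each A -> αBβ: add FIRST(β)\{ε} to FOLLOW(B); if β nullable, add FOLLOW(A).
FOLLOW(A) = {$}


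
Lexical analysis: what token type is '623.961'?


Pattern: digits with a decimal point
Type: FLOAT_LITERAL


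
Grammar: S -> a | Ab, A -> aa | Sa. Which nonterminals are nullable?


A nonterminal is nullable iff some alternative derives ε (directly, or every symbol in it is nullable)
Nullable: {}


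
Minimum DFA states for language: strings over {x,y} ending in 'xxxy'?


Track the longest suffix of input matching a prefix of 'xxxy': 5 classes (prefixes of length 0..4)
Minimal DFA: 5 states


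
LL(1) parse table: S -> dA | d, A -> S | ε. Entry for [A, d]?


For [A, d]: 'd' ∈ FIRST(S)
Entry: A -> S


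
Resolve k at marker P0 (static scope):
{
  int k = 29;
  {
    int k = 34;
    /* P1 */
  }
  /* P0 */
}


k declared in the same block as P0
k = 29


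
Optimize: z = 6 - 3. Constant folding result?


6 - 3 = 3 at compile time
Optimized: z = 3


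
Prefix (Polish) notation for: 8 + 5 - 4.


left-to-right (same/higher precedence on left): tree is (- (+ 8 5) 4)
Prefix: - + 8 5 4


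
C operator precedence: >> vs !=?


'>>' is shift (level 8); '!=' is equality (level 6)
Higher level binds tighter
'>>' has higher precedence than '!='


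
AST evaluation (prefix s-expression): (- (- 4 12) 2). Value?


Evaluate inner: (- 4 12) = -8
Evaluate root: (- -8 2) = -10
Result: -10


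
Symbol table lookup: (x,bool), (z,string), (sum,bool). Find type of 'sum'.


Lookup 'sum' → type bool


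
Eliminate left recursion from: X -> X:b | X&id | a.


Left-recursive alternatives: X:b, X&id; non-recursive: a
Introduce X': X -> aX', X' -> :bX' | &idX' | ε


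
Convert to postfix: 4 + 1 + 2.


Left to right (same or higher precedence on left)
Postfix: 4 1 + 2 +


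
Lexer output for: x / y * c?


Scan left to right, longest-match per lexeme
Tokens: ID(x), OP(/), ID(y), OP(*), ID(c)


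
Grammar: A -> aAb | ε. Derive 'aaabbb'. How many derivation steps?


Derivation: A => aAb => aaAbb => aaaAbbb => aaabbb
Steps: 4


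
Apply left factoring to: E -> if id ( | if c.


Common prefix: 'if'
Factored: E -> if E', E' -> id ( | c


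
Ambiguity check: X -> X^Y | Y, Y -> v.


precedence layered via separate nonterminal Y: deterministic
Unambiguous


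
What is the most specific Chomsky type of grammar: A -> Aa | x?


Left-linear: every RHS is a terminal or one nonterminal followed by a terminal
Classification: Type 3 (Regular)


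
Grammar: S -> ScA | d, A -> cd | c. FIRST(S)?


Per alternative of S: FIRST(ScA) = {d}; FIRST(d) = {d}
FIRST(S) = {d}


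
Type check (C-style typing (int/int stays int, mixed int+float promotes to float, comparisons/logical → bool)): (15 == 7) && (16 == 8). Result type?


Operand types: bool && bool
Rule: logical operators take bool operands and yield bool
Result type: bool


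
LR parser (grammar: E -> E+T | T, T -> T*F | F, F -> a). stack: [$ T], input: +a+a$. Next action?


lookahead ∉ {*} so T won't extend; reduce E -> T
Action: reduce (E -> T)


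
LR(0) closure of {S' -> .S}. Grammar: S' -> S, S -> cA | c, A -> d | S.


Start: S' -> .S
For each item with dot before a nonterminal B, add B -> .γ for every B-production
Closure: [S' -> .S, S -> .cA, S -> .c]


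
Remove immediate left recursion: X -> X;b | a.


Left-recursive alternatives: X;b; non-recursive: a
Introduce X': X -> aX', X' -> ;bX' | ε


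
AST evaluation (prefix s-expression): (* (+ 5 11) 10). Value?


Evaluate inner: (+ 5 11) = 16
Evaluate root: (* 16 10) = 160
Result: 160


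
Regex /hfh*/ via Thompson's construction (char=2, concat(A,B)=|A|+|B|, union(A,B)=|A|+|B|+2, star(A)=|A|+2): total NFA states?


Syntax tree has 3 char leaf(s), 0 union(s), 1 star(s)
chars contribute 3×2 = 6; each union adds +2; each star adds +2
Total: 6 + 0 + 2 = 8 states


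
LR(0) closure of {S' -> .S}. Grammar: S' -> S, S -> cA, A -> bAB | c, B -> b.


Start: S' -> .S
For each item with dot before a nonterminal B, add B -> .γ for every B-production
Closure: [S' -> .S, S -> .cA]


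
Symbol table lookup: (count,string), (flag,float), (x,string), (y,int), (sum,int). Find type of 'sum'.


Lookup 'sum' → type int


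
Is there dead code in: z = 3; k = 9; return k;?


z is assigned but never read
Dead: 'z = 3'


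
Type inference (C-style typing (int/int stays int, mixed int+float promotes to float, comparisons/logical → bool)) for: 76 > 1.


Operand types: int > int
Rule: comparison yields bool
Result type: bool


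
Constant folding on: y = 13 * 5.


13 * 5 = 65 at compile time
Optimized: y = 65


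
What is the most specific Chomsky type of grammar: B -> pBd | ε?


Single nonterminal LHS, but p^n d^n is not regular
Classification: Type 2 (Context-Free)


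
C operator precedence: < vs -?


'-' is additive (level 9); '<' is relational (level 7)
Higher level binds tighter
'-' has higher precedence than '<'


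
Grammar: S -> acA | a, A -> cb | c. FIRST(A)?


Per alternative of A: FIRST(cb) = {c}; FIRST(c) = {c}
FIRST(A) = {c}


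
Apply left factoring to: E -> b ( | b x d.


Common prefix: 'b'
Factored: E -> b E', E' -> ( | x d


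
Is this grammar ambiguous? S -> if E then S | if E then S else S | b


dangling else: 'if E then if E then b else b' parses two ways
Ambiguous


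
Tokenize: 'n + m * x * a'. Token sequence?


Scan left to right, longest-match per lexeme
Tokens: ID(n), OP(+), ID(m), OP(*), ID(x), OP(*), ID(a)


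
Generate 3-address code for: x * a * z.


Break into single-operator statements:
t1 = x * a
t2 = t1 * z


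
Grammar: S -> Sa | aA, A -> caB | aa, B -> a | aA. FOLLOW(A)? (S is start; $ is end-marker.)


$ ∈ FOLLOW(S). For each A -> αBβ: add FIRST(β)\{ε} to FOLLOW(B); if β nullable, add FOLLOW(A).
FOLLOW(A) = {$, a}


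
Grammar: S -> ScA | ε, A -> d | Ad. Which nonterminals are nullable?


A nonterminal is nullable iff some alternative derives ε (directly, or every symbol in it is nullable)
Nullable: {S}


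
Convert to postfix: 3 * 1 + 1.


Left to right (same or higher precedence on left)
Postfix: 3 1 * 1 +


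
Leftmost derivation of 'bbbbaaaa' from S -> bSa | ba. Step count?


Derivation: S => bSa => bbSaa => bbbSaaa => bbbbaaaa
Steps: 4


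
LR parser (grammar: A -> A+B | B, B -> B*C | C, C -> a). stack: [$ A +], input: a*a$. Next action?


no handle ('A+' is not any RHS); shift 'a'
Action: shift


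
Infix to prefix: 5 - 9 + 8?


left-to-right (same/higher precedence on left): tree is (+ (- 5 9) 8)
Prefix: + - 5 9 8


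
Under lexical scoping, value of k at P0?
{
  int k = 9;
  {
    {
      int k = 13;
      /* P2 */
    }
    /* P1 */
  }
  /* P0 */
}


k declared in the same block as P0
k = 9


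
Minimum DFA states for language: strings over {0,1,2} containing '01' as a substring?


KMP-style automaton: 2 progress states + 1 absorbing accept = 3
Minimal DFA: 3 states


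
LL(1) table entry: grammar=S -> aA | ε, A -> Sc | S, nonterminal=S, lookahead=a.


For [S, a]: 'a' ∈ FIRST(aA)
Entry: S -> aA


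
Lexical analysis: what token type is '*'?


Pattern: operator symbol
Type: OPERATOR


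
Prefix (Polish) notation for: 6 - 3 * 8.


'*' binds tighter: tree is (- 6 (* 3 8))
Prefix: - 6 * 3 8


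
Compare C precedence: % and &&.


'%' is multiplicative (level 10); '&&' is logical AND (level 2)
Higher level binds tighter
'%' has higher precedence than '&&'


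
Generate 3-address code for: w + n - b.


Break into single-operator statements:
t1 = w + n
t2 = t1 - b


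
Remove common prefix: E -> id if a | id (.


Common prefix: 'id'
Factored: E -> id E', E' -> if a | (


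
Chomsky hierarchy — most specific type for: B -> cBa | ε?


Single nonterminal LHS, but c^n a^n is not regular
Classification: Type 2 (Context-Free)


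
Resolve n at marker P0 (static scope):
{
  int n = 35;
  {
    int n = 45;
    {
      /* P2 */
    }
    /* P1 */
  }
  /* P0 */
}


n declared in the same block as P0
n = 35


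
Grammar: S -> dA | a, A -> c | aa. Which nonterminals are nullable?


A nonterminal is nullable iff some alternative derives ε (directly, or every symbol in it is nullable)
Nullable: {}


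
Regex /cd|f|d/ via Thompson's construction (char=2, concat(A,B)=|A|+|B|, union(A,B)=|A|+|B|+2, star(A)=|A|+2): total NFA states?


Syntax tree has 4 char leaf(s), 2 union(s), 0 star(s)
chars contribute 4×2 = 8; each union adds +2; each star adds +2
Total: 8 + 4 + 0 = 12 states


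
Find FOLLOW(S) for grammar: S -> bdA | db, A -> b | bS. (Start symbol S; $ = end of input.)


$ ∈ FOLLOW(S). For each A -> αBβ: add FIRST(β)\{ε} to FOLLOW(B); if β nullable, add FOLLOW(A).
FOLLOW(S) = {$}


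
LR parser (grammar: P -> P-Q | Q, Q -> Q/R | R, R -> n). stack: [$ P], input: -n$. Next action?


shift '-' to continue P -> P-Q
Action: shift


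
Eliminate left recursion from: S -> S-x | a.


Left-recursive alternatives: S-x; non-recursive: a
Introduce S': S -> aS', S' -> -xS' | ε


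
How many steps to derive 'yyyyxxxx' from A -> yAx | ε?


Derivation: A => yAx => yyAxx => yyyAxxx => yyyyAxxxx => yyyyxxxx
Steps: 5


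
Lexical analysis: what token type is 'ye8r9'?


Pattern: letter/underscore followed by alphanumerics, not a keyword
Type: IDENTIFIER


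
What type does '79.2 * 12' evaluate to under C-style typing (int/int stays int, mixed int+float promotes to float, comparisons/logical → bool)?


Operand types: float * int
Rule: mixed int/float promotes to float; int/int stays int
Result type: float


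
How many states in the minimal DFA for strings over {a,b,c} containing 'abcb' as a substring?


KMP-style automaton: 4 progress states + 1 absorbing accept = 5
Minimal DFA: 5 states


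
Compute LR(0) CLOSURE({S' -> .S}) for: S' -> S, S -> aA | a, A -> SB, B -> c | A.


Start: S' -> .S
For each item with dot before a nonterminal B, add B -> .γ for every B-production
Closure: [S' -> .S, S -> .aA, S -> .a]


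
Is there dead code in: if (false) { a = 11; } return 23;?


condition is constant false, so the whole block is unreachable
Dead: 'if (false) { a = 11; }'


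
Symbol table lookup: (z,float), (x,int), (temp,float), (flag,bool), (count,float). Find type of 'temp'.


Lookup 'temp' → type float


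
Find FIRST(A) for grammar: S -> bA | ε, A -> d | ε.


Per alternative of A: FIRST(d) = {d}; FIRST(ε) = {ε}
FIRST(A) = {d, ε}


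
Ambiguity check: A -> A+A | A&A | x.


'x+x&x' has two parse trees (no precedence encoded between + and &)
Ambiguous


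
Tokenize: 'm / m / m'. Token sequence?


Scan left to right, longest-match per lexeme
Tokens: ID(m), OP(/), ID(m), OP(/), ID(m)


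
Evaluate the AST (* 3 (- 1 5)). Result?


Evaluate inner: (- 1 5) = -4
Evaluate root: (* 3 -4) = -12
Result: -12


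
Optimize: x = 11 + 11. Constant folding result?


11 + 11 = 22 at compile time
Optimized: x = 22


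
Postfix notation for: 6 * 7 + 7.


Left to right (same or higher precedence on left)
Postfix: 6 7 * 7 +


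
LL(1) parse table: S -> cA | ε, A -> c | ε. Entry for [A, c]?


For [A, c]: 'c' ∈ FIRST(c)
Entry: A -> c


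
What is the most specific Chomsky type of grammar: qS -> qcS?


LHS has context (more than one symbol) and |LHS| ≤ |RHS|
Classification: Type 1 (Context-Sensitive)


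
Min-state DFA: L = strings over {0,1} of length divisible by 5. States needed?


Track length mod 5: states 0..4, accept at 0
Minimal DFA: 5 states


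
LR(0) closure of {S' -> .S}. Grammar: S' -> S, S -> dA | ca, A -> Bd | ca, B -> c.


Start: S' -> .S
For each item with dot before a nonterminal B, add B -> .γ for every B-production
Closure: [S' -> .S, S -> .dA, S -> .ca]


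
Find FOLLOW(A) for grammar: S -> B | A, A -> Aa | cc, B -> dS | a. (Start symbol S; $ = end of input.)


$ ∈ FOLLOW(S). For each A -> αBβ: add FIRST(β)\{ε} to FOLLOW(B); if β nullable, add FOLLOW(A).
FOLLOW(A) = {$, a}


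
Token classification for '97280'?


Pattern: digits only
Type: INTEGER_LITERAL


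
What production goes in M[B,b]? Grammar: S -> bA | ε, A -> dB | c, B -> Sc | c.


For [B, b]: 'b' ∈ FIRST(Sc)
Entry: B -> Sc


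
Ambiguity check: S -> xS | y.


right-linear, alternatives start with distinct terminals 'x' vs 'y': unique leftmost derivation
Unambiguous


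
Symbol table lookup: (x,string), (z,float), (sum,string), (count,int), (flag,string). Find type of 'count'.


Lookup 'count' → type int


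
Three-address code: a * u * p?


Break into single-operator statements:
t1 = a * u
t2 = t1 * p


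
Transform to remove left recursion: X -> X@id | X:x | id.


Left-recursive alternatives: X@id, X:x; non-recursive: id
Introduce X': X -> idX', X' -> @idX' | :xX' | ε


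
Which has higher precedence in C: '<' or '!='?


'<' is relational (level 7); '!=' is equality (level 6)
Higher level binds tighter
'<' has higher precedence than '!='


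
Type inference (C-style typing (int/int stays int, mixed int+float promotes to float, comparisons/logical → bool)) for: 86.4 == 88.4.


Operand types: float == float
Rule: comparison yields bool
Result type: bool


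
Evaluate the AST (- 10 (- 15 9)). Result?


Evaluate inner: (- 15 9) = 6
Evaluate root: (- 10 6) = 4
Result: 4


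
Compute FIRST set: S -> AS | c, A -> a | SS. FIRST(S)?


Per alternative of S: FIRST(AS) = {a, c}; FIRST(c) = {c}
FIRST(S) = {a, c}


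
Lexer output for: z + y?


Scan left to right, longest-match per lexeme
Tokens: ID(z), OP(+), ID(y)


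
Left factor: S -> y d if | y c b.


Common prefix: 'y'
Factored: S -> y S', S' -> d if | c b


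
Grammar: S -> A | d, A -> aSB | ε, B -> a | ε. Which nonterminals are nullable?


A nonterminal is nullable iff some alternative derives ε (directly, or every symbol in it is nullable)
Nullable: {A, B, S}


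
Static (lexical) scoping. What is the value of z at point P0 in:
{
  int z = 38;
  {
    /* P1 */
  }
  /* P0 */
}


z declared in the same block as P0
z = 38


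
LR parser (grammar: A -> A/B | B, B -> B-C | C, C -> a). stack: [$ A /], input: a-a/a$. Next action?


no handle ('A/' is not any RHS); shift 'a'
Action: shift


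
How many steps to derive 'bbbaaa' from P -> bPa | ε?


Derivation: P => bPa => bbPaa => bbbPaaa => bbbaaa
Steps: 4


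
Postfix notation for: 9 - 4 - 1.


Left to right (same or higher precedence on left)
Postfix: 9 4 - 1 -


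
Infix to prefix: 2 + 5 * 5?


'*' binds tighter: tree is (+ 2 (* 5 5))
Prefix: + 2 * 5 5


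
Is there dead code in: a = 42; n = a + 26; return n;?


a is read by n's definition; n is returned
No dead code


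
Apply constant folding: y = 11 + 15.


11 + 15 = 26 at compile time
Optimized: y = 26


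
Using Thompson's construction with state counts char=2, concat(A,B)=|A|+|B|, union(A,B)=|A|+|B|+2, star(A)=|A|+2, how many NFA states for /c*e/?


Syntax tree has 2 char leaf(s), 0 union(s), 1 star(s)
chars contribute 2×2 = 4; each union adds +2; each star adds +2
Total: 4 + 0 + 2 = 6 states


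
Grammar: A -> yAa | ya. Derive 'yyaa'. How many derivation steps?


Derivation: A => yAa => yyaa
Steps: 2


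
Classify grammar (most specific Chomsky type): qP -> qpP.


LHS has context (more than one symbol) and |LHS| ≤ |RHS|
Classification: Type 1 (Context-Sensitive)


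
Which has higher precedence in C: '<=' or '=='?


'<=' is relational (level 7); '==' is equality (level 6)
Higher level binds tighter
'<=' has higher precedence than '=='


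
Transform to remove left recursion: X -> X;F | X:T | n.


Left-recursive alternatives: X;F, X:T; non-recursive: n
Introduce X': X -> nX', X' -> ;FX' | :TX' | ε


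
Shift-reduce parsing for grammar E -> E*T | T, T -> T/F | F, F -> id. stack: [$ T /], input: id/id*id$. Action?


no handle; shift 'id'
Action: shift


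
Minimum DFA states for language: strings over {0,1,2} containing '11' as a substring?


KMP-style automaton: 2 progress states + 1 absorbing accept = 3
Minimal DFA: 3 states


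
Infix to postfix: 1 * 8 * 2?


Left to right (same or higher precedence on left)
Postfix: 1 8 * 2 *


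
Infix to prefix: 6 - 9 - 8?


left-to-right (same/higher precedence on left): tree is (- (- 6 9) 8)
Prefix: - - 6 9 8


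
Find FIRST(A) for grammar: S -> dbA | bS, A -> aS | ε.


Per alternative of A: FIRST(aS) = {a}; FIRST(ε) = {ε}
FIRST(A) = {a, ε}


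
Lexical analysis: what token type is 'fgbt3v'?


Pattern: letter/underscore followed by alphanumerics, not a keyword
Type: IDENTIFIER


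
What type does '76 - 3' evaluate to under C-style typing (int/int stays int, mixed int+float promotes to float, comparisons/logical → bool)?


Operand types: int - int
Rule: mixed int/float promotes to float; int/int stays int
Result type: int


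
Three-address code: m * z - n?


Break into single-operator statements:
t1 = m * z
t2 = t1 - n


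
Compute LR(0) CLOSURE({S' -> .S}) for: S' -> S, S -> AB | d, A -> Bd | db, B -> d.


Start: S' -> .S
For each item with dot before a nonterminal B, add B -> .γ for every B-production
Closure: [S' -> .S, S -> .AB, S -> .d, A -> .Bd, A -> .db, B -> .d]


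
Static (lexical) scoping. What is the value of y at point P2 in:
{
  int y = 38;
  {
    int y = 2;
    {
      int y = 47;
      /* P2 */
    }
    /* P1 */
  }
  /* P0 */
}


y declared in the same block as P2
y = 47


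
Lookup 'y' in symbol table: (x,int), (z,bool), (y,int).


Lookup 'y' → type int


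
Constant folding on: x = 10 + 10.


10 + 10 = 20 at compile time
Optimized: x = 20


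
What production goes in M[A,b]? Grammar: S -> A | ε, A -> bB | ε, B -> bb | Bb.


For [A, b]: 'b' ∈ FIRST(bB)
Entry: A -> bB


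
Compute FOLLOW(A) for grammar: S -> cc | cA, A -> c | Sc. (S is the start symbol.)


$ ∈ FOLLOW(S). For each A -> αBβ: add FIRST(β)\{ε} to FOLLOW(B); if β nullable, add FOLLOW(A).
FOLLOW(A) = {$, c}


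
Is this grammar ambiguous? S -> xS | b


right-linear, alternatives start with distinct terminals 'x' vs 'b': unique leftmost derivation
Unambiguous


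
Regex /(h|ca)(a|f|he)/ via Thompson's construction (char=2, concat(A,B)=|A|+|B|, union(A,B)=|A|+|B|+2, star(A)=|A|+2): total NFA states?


Syntax tree has 7 char leaf(s), 3 union(s), 0 star(s)
chars contribute 7×2 = 14; each union adds +2; each star adds +2
Total: 14 + 6 + 0 = 20 states


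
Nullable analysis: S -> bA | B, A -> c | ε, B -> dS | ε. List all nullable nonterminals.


A nonterminal is nullable iff some alternative derives ε (directly, or every symbol in it is nullable)
Nullable: {A, B, S}


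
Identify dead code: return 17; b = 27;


statement follows a return and is unreachable
Dead: 'b = 27'


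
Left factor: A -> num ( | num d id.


Common prefix: 'num'
Factored: A -> num A', A' -> ( | d id


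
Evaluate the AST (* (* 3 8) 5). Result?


Evaluate inner: (* 3 8) = 24
Evaluate root: (* 24 5) = 120
Result: 120


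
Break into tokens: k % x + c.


Scan left to right, longest-match per lexeme
Tokens: ID(k), OP(%), ID(x), OP(+), ID(c)


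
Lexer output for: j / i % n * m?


Scan left to right, longest-match per lexeme
Tokens: ID(j), OP(/), ID(i), OP(%), ID(n), OP(*), ID(m)


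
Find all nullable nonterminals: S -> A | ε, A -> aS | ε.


A nonterminal is nullable iff some alternative derives ε (directly, or every symbol in it is nullable)
Nullable: {A, S}


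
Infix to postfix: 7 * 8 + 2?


Left to right (same or higher precedence on left)
Postfix: 7 8 * 2 +


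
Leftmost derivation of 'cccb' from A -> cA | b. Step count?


Derivation: A => cA => ccA => cccA => cccb
Steps: 4


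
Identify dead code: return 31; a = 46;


statement follows a return and is unreachable
Dead: 'a = 46'


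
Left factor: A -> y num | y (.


Common prefix: 'y'
Factored: A -> y A', A' -> num | (


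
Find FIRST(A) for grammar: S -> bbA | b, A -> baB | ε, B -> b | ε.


Per alternative of A: FIRST(baB) = {b}; FIRST(ε) = {ε}
FIRST(A) = {b, ε}


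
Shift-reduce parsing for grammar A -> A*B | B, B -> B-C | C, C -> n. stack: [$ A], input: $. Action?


start symbol A on stack, input exhausted
Action: accept


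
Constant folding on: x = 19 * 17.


19 * 17 = 323 at compile time
Optimized: x = 323


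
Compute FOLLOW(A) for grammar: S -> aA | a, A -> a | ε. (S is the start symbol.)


$ ∈ FOLLOW(S). For each A -> αBβ: add FIRST(β)\{ε} to FOLLOW(B); if β nullable, add FOLLOW(A).
FOLLOW(A) = {$}


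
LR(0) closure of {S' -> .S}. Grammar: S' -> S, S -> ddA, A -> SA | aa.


Start: S' -> .S
For each item with dot before a nonterminal B, add B -> .γ for every B-production
Closure: [S' -> .S, S -> .ddA]


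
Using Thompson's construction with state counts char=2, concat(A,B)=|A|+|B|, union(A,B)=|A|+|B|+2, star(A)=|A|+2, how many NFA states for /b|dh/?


Syntax tree has 3 char leaf(s), 1 union(s), 0 star(s)
chars contribute 3×2 = 6; each union adds +2; each star adds +2
Total: 6 + 2 + 0 = 8 states


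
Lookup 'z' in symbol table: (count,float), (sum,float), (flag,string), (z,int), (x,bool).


Lookup 'z' → type int


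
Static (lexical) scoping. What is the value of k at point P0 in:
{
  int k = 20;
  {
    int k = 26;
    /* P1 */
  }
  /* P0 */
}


k declared in the same block as P0
k = 20


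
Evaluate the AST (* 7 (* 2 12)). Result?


Evaluate inner: (* 2 12) = 24
Evaluate root: (* 7 24) = 168
Result: 168


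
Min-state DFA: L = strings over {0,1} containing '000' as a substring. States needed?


KMP-style automaton: 3 progress states + 1 absorbing accept = 4
Minimal DFA: 4 states


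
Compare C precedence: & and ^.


'&' is bitwise AND (level 5); '^' is bitwise XOR (level 4)
Higher level binds tighter
'&' has higher precedence than '^'


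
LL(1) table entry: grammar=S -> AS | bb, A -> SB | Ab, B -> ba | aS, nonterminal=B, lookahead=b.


For [B, b]: 'b' ∈ FIRST(ba)
Entry: B -> ba


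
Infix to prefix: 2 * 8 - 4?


left-to-right (same/higher precedence on left): tree is (- (* 2 8) 4)
Prefix: - * 2 8 4


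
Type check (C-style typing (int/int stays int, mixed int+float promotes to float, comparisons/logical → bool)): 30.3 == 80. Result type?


Operand types: float == int
Rule: comparison yields bool
Result type: bool


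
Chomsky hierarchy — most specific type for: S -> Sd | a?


Left-linear: every RHS is a terminal or one nonterminal followed by a terminal
Classification: Type 3 (Regular)


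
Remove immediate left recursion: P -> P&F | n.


Left-recursive alternatives: P&F; non-recursive: n
Introduce P': P -> nP', P' -> &FP' | ε


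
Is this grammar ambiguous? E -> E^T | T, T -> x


precedence layered via separate nonterminal T: deterministic
Unambiguous


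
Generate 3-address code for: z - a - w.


Break into single-operator statements:
t1 = z - a
t2 = t1 - w


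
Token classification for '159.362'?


Pattern: digits with a decimal point
Type: FLOAT_LITERAL


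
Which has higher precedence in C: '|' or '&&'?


'|' is bitwise OR (level 3); '&&' is logical AND (level 2)
Higher level binds tighter
'|' has higher precedence than '&&'


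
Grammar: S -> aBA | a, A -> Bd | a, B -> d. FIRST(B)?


Per alternative of B: FIRST(d) = {d}
FIRST(B) = {d}


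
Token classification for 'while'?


Pattern: reserved word
Type: KEYWORD


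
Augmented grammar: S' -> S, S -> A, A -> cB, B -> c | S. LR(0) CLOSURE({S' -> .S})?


Start: S' -> .S
For each item with dot before a nonterminal B, add B -> .γ for every B-production
Closure: [S' -> .S, S -> .A, A -> .cB]


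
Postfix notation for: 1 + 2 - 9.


Left to right (same or higher precedence on left)
Postfix: 1 2 + 9 -


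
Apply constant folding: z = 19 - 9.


19 - 9 = 10 at compile time
Optimized: z = 10


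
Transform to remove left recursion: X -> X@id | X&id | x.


Left-recursive alternatives: X@id, X&id; non-recursive: x
Introduce X': X -> xX', X' -> @idX' | &idX' | ε


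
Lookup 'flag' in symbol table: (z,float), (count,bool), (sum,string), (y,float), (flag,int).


Lookup 'flag' → type int


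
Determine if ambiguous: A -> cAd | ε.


balanced c^n…d^n: each string has a unique parse
Unambiguous


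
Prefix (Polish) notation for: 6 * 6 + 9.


left-to-right (same/higher precedence on left): tree is (+ (* 6 6) 9)
Prefix: + * 6 6 9


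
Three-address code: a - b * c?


Break into single-operator statements:
t1 = b * c
t2 = a - t1


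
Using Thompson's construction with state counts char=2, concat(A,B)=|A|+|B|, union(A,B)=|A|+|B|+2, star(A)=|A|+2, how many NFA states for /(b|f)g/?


Syntax tree has 3 char leaf(s), 1 union(s), 0 star(s)
chars contribute 3×2 = 6; each union adds +2; each star adds +2
Total: 6 + 2 + 0 = 8 states


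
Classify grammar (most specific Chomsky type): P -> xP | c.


Right-linear: every RHS is a terminal or a terminal followed by one nonterminal
Classification: Type 3 (Regular)


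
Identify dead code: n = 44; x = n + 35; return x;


n is read by x's definition; x is returned
No dead code


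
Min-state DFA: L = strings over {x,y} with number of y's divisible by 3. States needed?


Track (count of y) mod 3: states 0..2, accept at 0
Minimal DFA: 3 states


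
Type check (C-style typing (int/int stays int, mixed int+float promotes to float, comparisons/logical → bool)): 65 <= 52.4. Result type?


Operand types: int <= float
Rule: comparison yields bool
Result type: bool


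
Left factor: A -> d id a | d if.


Common prefix: 'd'
Factored: A -> d A', A' -> id a | if


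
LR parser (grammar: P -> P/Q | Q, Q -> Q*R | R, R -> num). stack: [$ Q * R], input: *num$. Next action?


handle 'Q*R' on top
Action: reduce (Q -> Q*R)


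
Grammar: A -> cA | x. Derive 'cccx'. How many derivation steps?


Derivation: A => cA => ccA => cccA => cccx
Steps: 4


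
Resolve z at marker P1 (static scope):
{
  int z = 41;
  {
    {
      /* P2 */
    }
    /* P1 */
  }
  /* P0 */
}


P1's block does not declare z; resolves to the enclosing declaration at depth 0
z = 41


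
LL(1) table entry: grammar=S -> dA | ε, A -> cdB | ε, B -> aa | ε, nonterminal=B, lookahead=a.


For [B, a]: 'a' ∈ FIRST(aa)
Entry: B -> aa


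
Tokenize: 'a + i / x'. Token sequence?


Scan left to right, longest-match per lexeme
Tokens: ID(a), OP(+), ID(i), OP(/), ID(x)


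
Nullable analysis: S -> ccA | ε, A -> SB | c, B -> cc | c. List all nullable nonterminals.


A nonterminal is nullable iff some alternative derives ε (directly, or every symbol in it is nullable)
Nullable: {S}


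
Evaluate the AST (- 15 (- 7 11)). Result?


Evaluate inner: (- 7 11) = -4
Evaluate root: (- 15 -4) = 19
Result: 19


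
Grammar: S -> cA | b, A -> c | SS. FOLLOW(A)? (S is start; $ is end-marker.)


$ ∈ FOLLOW(S). For each A -> αBβ: add FIRST(β)\{ε} to FOLLOW(B); if β nullable, add FOLLOW(A).
FOLLOW(A) = {$, b, c}


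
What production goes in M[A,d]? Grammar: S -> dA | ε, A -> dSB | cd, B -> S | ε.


For [A, d]: 'd' ∈ FIRST(dSB)
Entry: A -> dSB


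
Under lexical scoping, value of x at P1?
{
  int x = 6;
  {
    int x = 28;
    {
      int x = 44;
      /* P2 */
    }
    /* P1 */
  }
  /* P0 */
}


x declared in the same block as P1
x = 28


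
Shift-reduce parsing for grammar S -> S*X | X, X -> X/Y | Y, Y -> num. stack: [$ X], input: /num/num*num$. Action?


shift '/' to continue X -> X/Y
Action: shift


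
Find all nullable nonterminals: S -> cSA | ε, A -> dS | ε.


A nonterminal is nullable iff some alternative derives ε (directly, or every symbol in it is nullable)
Nullable: {A, S}


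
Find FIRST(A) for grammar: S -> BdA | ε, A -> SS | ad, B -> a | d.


Per alternative of A: FIRST(SS) = {a, d, ε}; FIRST(ad) = {a}
FIRST(A) = {a, d, ε}


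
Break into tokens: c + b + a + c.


Scan left to right, longest-match per lexeme
Tokens: ID(c), OP(+), ID(b), OP(+), ID(a), OP(+), ID(c)


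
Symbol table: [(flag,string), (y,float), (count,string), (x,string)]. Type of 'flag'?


Lookup 'flag' → type string


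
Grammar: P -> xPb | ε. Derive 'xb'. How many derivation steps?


Derivation: P => xPb => xb
Steps: 2


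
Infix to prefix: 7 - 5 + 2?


left-to-right (same/higher precedence on left): tree is (+ (- 7 5) 2)
Prefix: + - 7 5 2


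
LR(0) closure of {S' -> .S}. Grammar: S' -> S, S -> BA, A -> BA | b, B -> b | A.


Start: S' -> .S
For each item with dot before a nonterminal B, add B -> .γ for every B-production
Closure: [S' -> .S, S -> .BA, B -> .b, B -> .A, A -> .BA, A -> .b]


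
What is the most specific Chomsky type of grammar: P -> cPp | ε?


Single nonterminal LHS, but c^n p^n is not regular
Classification: Type 2 (Context-Free)


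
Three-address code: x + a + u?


Break into single-operator statements:
t1 = x + a
t2 = t1 + u


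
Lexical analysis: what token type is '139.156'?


Pattern: digits with a decimal point
Type: FLOAT_LITERAL


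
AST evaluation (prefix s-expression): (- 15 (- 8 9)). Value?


Evaluate inner: (- 8 9) = -1
Evaluate root: (- 15 -1) = 16
Result: 16


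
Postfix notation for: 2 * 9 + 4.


Left to right (same or higher precedence on left)
Postfix: 2 9 * 4 +


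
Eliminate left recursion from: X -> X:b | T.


Left-recursive alternatives: X:b; non-recursive: T
Introduce X': X -> TX', X' -> :bX' | ε


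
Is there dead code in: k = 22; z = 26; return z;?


k is assigned but never read
Dead: 'k = 22'


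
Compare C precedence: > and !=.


'>' is relational (level 7); '!=' is equality (level 6)
Higher level binds tighter
'>' has higher precedence than '!='


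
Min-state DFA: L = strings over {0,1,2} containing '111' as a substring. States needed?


KMP-style automaton: 3 progress states + 1 absorbing accept = 4
Minimal DFA: 4 states


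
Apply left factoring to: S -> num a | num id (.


Common prefix: 'num'
Factored: S -> num S', S' -> a | id (


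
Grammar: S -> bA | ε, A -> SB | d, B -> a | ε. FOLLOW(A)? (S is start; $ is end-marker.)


$ ∈ FOLLOW(S). For each A -> αBβ: add FIRST(β)\{ε} to FOLLOW(B); if β nullable, add FOLLOW(A).
FOLLOW(A) = {$, a}


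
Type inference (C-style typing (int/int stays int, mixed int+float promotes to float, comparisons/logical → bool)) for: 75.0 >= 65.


Operand types: float >= int
Rule: comparison yields bool
Result type: bool


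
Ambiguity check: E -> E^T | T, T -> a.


precedence layered via separate nonterminal T: deterministic
Unambiguous


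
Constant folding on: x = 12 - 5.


12 - 5 = 7 at compile time
Optimized: x = 7


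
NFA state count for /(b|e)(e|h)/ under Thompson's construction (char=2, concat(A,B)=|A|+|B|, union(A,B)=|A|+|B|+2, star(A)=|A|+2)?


Syntax tree has 4 char leaf(s), 2 union(s), 0 star(s)
chars contribute 4×2 = 8; each union adds +2; each star adds +2
Total: 8 + 4 + 0 = 12 states


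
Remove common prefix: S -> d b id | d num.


Common prefix: 'd'
Factored: S -> d S', S' -> b id | num


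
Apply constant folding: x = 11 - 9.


11 - 9 = 2 at compile time
Optimized: x = 2


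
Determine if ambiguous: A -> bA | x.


right-linear, alternatives start with distinct terminals 'b' vs 'x': unique leftmost derivation
Unambiguous


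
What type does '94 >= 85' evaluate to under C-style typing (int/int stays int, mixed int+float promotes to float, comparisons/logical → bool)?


Operand types: int >= int
Rule: comparison yields bool
Result type: bool


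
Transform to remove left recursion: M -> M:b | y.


Left-recursive alternatives: M:b; non-recursive: y
Introduce M': M -> yM', M' -> :bM' | ε
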